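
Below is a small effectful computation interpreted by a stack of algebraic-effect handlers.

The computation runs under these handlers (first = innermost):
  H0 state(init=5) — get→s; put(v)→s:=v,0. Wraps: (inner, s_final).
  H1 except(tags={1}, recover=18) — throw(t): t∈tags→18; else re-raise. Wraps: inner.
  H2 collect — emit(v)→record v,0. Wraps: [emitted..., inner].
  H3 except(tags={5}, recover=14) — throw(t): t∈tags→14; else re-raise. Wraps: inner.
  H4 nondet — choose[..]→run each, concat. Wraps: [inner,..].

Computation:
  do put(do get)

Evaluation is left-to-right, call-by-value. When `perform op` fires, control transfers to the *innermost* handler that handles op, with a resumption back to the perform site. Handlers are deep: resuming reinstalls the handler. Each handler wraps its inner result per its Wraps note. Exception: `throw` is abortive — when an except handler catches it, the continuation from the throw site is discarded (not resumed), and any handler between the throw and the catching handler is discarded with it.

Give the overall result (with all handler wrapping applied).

Evaluation trace:
get @ H0 ⇒ 5
put(5) @ H0 ⇒ s:=5
H0 returns (0, 5)
H1 returns (0, 5)
H2 returns [(0, 5)]
H3 returns [(0, 5)]
H4 returns [[(0, 5)]]
= [[(0, 5)]]

Answer: [[(0, 5)]]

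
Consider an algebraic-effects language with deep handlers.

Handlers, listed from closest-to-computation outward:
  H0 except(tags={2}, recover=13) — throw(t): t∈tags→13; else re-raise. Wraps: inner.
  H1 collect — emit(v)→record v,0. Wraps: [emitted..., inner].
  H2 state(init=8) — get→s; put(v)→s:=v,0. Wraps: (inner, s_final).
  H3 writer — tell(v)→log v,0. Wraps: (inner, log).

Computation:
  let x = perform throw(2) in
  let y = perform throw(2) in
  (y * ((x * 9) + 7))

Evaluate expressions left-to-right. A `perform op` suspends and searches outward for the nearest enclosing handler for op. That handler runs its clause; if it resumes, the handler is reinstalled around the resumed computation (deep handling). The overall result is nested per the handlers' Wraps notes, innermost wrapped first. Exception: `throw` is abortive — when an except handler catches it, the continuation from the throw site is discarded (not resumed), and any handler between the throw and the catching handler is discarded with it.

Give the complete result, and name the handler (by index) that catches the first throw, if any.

Answer: (([13], 8), ()) ; first throw caught by: H0

Step-by-step:
throw(2) @ H0 caught ⇒ 13
H1 returns [13]
H2 returns ([13], 8)
H3 returns (([13], 8), ())
= (([13], 8), ())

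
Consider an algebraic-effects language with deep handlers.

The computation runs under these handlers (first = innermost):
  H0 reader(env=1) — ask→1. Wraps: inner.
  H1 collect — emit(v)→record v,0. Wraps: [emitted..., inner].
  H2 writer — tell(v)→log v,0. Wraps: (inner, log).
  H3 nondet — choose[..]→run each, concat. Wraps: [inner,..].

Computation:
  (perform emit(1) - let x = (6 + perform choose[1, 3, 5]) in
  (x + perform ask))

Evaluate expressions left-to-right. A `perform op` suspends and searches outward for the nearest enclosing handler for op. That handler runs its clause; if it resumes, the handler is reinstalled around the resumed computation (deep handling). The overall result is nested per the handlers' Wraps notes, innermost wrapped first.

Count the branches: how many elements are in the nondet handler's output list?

Answer: 3

Working:
emit(1) @ H1 ⇒ out+=1
choose[1, 3, 5] @ H3
  branch[0] choose=1:
    ask @ H0 ⇒ 1
    H0 returns -8
    H1 returns [1, -8]
    H2 returns ([1, -8], ())
    H3 returns [([1, -8], ())]
  branch[1] choose=3:
    ask @ H0 ⇒ 1
    H0 returns -10
    H1 returns [1, -10]
    H2 returns ([1, -10], ())
    H3 returns [([1, -10], ())]
  branch[2] choose=5:
    ask @ H0 ⇒ 1
    H0 returns -12
    H1 returns [1, -12]
    H2 returns ([1, -12], ())
    H3 returns [([1, -12], ())]
= [([1, -8], ()), ([1, -10], ()), ([1, -12], ())]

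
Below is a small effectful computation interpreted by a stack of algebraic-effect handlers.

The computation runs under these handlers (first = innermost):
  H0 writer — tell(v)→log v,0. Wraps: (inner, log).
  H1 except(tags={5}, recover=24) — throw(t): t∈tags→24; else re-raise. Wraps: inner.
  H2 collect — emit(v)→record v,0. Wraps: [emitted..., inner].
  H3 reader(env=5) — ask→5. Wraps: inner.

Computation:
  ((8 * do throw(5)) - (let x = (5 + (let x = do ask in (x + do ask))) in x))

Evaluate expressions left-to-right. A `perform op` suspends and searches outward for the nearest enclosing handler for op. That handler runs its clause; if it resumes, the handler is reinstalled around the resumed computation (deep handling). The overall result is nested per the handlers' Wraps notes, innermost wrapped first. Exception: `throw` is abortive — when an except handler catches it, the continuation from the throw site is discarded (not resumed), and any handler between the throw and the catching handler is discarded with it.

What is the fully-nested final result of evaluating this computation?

Working:
throw(5) @ H1 caught ⇒ 24
H2 returns [24]
H3 returns [24]
= [24]

Answer: [24]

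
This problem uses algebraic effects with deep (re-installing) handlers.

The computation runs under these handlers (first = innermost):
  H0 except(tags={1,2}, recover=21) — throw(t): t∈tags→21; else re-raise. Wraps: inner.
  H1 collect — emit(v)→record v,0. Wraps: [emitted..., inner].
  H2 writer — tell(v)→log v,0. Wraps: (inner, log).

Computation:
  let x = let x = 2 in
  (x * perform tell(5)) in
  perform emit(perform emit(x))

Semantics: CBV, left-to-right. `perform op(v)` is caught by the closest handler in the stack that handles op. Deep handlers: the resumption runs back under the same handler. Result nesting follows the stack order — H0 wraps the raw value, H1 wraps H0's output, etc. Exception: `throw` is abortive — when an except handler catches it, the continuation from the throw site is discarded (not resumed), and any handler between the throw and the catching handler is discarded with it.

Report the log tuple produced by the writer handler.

Answer: (5)

Evaluation trace:
tell(5) @ H2 ⇒ log+=5
emit(0) @ H1 ⇒ out+=0
emit(0) @ H1 ⇒ out+=0
H0 returns 0
H1 returns [0, 0, 0]
H2 returns ([0, 0, 0], (5))
= ([0, 0, 0], (5))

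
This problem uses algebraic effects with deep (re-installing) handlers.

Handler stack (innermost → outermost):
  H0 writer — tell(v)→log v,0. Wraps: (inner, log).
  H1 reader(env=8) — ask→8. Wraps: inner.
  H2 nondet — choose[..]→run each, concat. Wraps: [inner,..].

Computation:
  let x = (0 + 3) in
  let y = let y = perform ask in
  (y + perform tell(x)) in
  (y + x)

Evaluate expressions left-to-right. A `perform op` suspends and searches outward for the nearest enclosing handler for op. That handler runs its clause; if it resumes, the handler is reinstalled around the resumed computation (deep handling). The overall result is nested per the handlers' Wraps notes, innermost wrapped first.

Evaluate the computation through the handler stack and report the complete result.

Answer: [(11, (3))]

Step-by-step:
ask @ H1 ⇒ 8
tell(3) @ H0 ⇒ log+=3
H0 returns (11, (3))
H1 returns (11, (3))
H2 returns [(11, (3))]
= [(11, (3))]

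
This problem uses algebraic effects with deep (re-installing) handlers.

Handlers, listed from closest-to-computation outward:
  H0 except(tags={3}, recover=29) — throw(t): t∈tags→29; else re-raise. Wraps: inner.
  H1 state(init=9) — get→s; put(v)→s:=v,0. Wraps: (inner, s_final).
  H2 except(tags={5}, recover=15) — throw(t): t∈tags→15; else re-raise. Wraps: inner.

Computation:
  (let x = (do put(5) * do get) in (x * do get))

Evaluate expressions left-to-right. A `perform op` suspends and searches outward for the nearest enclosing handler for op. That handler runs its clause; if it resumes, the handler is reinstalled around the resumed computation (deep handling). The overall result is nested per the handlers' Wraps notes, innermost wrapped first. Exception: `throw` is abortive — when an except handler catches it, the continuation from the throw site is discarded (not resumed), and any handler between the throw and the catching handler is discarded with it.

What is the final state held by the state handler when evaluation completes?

Answer: 5

Step-by-step:
put(5) @ H1 ⇒ s:=5
get @ H1 ⇒ 5
get @ H1 ⇒ 5
H0 returns 0
H1 returns (0, 5)
H2 returns (0, 5)
= (0, 5)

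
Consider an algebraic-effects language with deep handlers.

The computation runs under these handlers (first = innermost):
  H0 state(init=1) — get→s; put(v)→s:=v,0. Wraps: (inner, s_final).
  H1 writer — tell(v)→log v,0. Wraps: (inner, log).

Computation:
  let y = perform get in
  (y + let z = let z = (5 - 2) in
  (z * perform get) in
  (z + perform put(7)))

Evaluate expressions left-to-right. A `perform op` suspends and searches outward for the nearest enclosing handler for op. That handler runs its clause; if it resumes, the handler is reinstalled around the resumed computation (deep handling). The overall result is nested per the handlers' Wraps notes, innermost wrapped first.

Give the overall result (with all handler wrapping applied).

Answer: ((4, 7), ())

Working:
get @ H0 ⇒ 1
get @ H0 ⇒ 1
put(7) @ H0 ⇒ s:=7
H0 returns (4, 7)
H1 returns ((4, 7), ())
= ((4, 7), ())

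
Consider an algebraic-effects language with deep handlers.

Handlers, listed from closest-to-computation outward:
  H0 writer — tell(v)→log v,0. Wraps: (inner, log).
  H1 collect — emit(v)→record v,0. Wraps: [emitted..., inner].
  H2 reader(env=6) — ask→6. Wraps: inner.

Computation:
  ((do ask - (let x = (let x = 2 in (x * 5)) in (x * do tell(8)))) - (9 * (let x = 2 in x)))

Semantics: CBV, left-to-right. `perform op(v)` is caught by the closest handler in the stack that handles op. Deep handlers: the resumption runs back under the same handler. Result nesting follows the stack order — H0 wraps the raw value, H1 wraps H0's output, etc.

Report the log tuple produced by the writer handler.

Answer: (8)

Step-by-step:
ask @ H2 ⇒ 6
tell(8) @ H0 ⇒ log+=8
H0 returns (-12, (8))
H1 returns [(-12, (8))]
H2 returns [(-12, (8))]
= [(-12, (8))]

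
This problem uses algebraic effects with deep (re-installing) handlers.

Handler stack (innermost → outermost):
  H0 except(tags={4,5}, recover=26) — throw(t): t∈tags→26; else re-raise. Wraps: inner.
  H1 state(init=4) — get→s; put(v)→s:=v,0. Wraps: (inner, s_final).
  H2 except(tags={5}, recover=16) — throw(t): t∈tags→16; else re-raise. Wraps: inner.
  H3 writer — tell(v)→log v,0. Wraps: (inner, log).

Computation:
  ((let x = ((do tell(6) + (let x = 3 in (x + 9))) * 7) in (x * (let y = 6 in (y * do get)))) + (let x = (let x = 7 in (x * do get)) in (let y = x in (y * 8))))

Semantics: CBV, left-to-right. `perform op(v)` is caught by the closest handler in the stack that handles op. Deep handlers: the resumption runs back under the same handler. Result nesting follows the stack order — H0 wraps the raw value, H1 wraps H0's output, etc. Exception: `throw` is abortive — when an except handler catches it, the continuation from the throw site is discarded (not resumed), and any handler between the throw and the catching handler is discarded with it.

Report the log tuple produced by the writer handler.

Answer: (6)

Step-by-step:
tell(6) @ H3 ⇒ log+=6
get @ H1 ⇒ 4
get @ H1 ⇒ 4
H0 returns 2240
H1 returns (2240, 4)
H2 returns (2240, 4)
H3 returns ((2240, 4), (6))
= ((2240, 4), (6))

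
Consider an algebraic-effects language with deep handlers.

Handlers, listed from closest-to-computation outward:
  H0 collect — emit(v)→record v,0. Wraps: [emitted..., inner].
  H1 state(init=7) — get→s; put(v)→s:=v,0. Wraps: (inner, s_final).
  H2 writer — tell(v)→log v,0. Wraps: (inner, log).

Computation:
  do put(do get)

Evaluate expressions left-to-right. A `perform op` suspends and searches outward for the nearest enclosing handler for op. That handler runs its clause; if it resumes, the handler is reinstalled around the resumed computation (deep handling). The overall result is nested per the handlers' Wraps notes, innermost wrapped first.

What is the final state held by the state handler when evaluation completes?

Answer: 7

Working:
get @ H1 ⇒ 7
put(7) @ H1 ⇒ s:=7
H0 returns [0]
H1 returns ([0], 7)
H2 returns (([0], 7), ())
= (([0], 7), ())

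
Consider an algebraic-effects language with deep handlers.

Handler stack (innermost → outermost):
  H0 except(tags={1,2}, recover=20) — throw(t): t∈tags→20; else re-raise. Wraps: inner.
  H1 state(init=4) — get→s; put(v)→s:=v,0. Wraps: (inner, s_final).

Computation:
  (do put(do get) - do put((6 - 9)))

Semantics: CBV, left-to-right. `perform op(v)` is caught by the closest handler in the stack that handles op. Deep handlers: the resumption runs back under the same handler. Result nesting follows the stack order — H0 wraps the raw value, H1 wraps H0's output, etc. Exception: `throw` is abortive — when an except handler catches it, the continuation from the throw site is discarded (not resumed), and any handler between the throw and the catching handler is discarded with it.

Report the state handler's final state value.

Step-by-step:
get @ H1 ⇒ 4
put(4) @ H1 ⇒ s:=4
put(-3) @ H1 ⇒ s:=-3
H0 returns 0
H1 returns (0, -3)
= (0, -3)

Answer: -3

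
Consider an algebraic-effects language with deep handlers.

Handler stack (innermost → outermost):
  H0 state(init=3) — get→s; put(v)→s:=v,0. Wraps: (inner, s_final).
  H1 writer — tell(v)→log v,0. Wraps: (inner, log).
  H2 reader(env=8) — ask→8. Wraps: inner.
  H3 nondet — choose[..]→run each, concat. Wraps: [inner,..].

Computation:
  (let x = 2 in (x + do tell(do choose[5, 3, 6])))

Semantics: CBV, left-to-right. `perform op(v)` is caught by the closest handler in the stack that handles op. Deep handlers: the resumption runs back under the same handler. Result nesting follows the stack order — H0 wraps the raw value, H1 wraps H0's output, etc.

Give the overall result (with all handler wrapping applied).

Answer: [((2, 3), (5)), ((2, 3), (3)), ((2, 3), (6))]

Evaluation trace:
choose[5, 3, 6] @ H3
  branch[0] choose=5:
    tell(5) @ H1 ⇒ log+=5
    H0 returns (2, 3)
    H1 returns ((2, 3), (5))
    H2 returns ((2, 3), (5))
    H3 returns [((2, 3), (5))]
  branch[1] choose=3:
    tell(3) @ H1 ⇒ log+=3
    H0 returns (2, 3)
    H1 returns ((2, 3), (3))
    H2 returns ((2, 3), (3))
    H3 returns [((2, 3), (3))]
  branch[2] choose=6:
    tell(6) @ H1 ⇒ log+=6
    H0 returns (2, 3)
    H1 returns ((2, 3), (6))
    H2 returns ((2, 3), (6))
    H3 returns [((2, 3), (6))]
= [((2, 3), (5)), ((2, 3), (3)), ((2, 3), (6))]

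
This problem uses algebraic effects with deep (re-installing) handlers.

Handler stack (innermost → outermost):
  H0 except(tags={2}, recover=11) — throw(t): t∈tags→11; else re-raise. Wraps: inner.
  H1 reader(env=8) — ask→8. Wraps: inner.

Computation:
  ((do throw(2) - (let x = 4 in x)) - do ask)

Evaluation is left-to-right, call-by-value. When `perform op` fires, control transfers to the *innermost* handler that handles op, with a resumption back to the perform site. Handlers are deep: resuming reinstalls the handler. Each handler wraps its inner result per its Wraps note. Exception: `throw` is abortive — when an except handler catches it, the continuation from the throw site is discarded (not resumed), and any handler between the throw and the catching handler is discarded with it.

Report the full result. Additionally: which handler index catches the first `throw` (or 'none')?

Answer: 11 ; first throw caught by: H0

Evaluation trace:
throw(2) @ H0 caught ⇒ 11
H1 returns 11
= 11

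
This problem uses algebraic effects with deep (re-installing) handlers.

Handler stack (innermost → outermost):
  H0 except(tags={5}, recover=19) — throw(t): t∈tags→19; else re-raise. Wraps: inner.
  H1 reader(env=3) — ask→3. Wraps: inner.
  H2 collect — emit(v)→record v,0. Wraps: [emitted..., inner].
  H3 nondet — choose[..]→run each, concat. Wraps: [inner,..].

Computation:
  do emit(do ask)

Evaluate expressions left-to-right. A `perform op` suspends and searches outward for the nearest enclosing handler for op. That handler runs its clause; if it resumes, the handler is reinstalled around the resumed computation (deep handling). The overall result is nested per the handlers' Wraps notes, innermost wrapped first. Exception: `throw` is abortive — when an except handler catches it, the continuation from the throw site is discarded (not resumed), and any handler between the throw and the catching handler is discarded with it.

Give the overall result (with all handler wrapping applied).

Evaluation trace:
ask @ H1 ⇒ 3
emit(3) @ H2 ⇒ out+=3
H0 returns 0
H1 returns 0
H2 returns [3, 0]
H3 returns [[3, 0]]
= [[3, 0]]

Answer: [[3, 0]]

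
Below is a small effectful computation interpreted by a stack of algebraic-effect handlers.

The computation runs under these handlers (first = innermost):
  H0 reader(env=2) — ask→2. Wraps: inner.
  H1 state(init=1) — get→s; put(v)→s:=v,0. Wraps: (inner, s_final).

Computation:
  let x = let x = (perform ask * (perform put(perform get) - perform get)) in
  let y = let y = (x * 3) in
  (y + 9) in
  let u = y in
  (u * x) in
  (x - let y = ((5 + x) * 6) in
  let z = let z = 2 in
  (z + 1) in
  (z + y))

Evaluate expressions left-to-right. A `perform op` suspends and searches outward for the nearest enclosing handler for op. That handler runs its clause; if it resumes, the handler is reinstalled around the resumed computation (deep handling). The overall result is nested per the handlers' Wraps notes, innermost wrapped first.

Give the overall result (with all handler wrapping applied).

Answer: (-3, 1)

Working:
ask @ H0 ⇒ 2
get @ H1 ⇒ 1
put(1) @ H1 ⇒ s:=1
get @ H1 ⇒ 1
H0 returns -3
H1 returns (-3, 1)
= (-3, 1)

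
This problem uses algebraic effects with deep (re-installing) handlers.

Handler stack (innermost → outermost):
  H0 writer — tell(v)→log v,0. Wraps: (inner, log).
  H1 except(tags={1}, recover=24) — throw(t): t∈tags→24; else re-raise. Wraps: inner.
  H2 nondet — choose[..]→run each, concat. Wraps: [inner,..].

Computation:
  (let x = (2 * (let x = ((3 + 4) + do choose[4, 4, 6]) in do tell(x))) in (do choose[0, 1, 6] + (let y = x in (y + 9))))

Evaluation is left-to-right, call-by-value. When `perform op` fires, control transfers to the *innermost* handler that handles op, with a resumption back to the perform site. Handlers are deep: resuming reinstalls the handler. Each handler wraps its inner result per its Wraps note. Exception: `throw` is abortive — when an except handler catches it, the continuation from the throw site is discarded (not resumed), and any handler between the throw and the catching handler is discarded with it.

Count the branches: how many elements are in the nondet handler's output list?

Evaluation trace:
choose[4, 4, 6] @ H2
  branch[0] choose=4:
    tell(11) @ H0 ⇒ log+=11
    choose[0, 1, 6] @ H2
      branch[0] choose=0:
        H0 returns (9, (11))
        H1 returns (9, (11))
        H2 returns [(9, (11))]
      branch[1] choose=1:
        H0 returns (10, (11))
        H1 returns (10, (11))
        H2 returns [(10, (11))]
      branch[2] choose=6:
        H0 returns (15, (11))
        H1 returns (15, (11))
        H2 returns [(15, (11))]
  branch[1] choose=4:
    tell(11) @ H0 ⇒ log+=11
    choose[0, 1, 6] @ H2
      branch[0] choose=0:
        H0 returns (9, (11))
        H1 returns (9, (11))
        H2 returns [(9, (11))]
      branch[1] choose=1:
        H0 returns (10, (11))
        H1 returns (10, (11))
        H2 returns [(10, (11))]
      branch[2] choose=6:
        H0 returns (15, (11))
        H1 returns (15, (11))
        H2 returns [(15, (11))]
  branch[2] choose=6:
    tell(13) @ H0 ⇒ log+=13
    choose[0, 1, 6] @ H2
      branch[0] choose=0:
        H0 returns (9, (13))
        H1 returns (9, (13))
        H2 returns [(9, (13))]
      branch[1] choose=1:
        H0 returns (10, (13))
        H1 returns (10, (13))
        H2 returns [(10, (13))]
      branch[2] choose=6:
        H0 returns (15, (13))
        H1 returns (15, (13))
        H2 returns [(15, (13))]
= [(9, (11)), (10, (11)), (15, (11)), (9, (11)), (10, (11)), (15, (11)), (9, (13)), (10, (13)), (15, (13))]

Answer: 9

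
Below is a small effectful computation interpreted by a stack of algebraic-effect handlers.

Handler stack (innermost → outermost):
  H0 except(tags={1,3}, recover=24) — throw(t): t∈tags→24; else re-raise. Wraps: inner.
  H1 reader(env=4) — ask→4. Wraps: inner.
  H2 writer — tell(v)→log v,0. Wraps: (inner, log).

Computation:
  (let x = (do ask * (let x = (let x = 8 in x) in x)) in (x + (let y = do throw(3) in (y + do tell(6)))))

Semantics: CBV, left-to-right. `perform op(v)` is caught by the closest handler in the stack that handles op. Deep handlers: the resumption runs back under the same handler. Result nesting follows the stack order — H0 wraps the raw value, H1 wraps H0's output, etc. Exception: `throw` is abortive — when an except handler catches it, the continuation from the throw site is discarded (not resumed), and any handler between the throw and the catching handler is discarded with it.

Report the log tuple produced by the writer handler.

Answer: ()

Evaluation trace:
ask @ H1 ⇒ 4
throw(3) @ H0 caught ⇒ 24
H1 returns 24
H2 returns (24, ())
= (24, ())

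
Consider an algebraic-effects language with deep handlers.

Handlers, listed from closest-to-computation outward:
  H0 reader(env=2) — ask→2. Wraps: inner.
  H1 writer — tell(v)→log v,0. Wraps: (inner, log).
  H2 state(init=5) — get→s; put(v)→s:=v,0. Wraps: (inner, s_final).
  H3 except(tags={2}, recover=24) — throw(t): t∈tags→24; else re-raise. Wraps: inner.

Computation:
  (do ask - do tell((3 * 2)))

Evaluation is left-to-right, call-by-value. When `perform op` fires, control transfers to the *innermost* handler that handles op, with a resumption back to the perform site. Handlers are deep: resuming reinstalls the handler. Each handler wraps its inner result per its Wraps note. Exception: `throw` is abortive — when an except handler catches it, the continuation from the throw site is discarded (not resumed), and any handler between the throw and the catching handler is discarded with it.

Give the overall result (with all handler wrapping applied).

Answer: ((2, (6)), 5)

Step-by-step:
ask @ H0 ⇒ 2
tell(6) @ H1 ⇒ log+=6
H0 returns 2
H1 returns (2, (6))
H2 returns ((2, (6)), 5)
H3 returns ((2, (6)), 5)
= ((2, (6)), 5)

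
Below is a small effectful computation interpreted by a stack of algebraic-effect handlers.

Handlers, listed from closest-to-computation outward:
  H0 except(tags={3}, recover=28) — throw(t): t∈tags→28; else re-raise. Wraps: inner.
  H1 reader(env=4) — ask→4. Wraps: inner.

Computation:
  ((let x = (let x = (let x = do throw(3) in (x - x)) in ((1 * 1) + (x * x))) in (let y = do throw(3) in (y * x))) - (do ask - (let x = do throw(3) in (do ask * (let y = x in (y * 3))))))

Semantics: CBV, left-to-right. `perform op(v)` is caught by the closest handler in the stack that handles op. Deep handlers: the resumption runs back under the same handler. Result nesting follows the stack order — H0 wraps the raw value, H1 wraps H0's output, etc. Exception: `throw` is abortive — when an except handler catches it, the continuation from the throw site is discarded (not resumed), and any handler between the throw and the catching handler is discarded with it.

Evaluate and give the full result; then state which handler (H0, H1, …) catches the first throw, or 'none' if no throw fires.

Answer: 28 ; first throw caught by: H0

Step-by-step:
throw(3) @ H0 caught ⇒ 28
H1 returns 28
= 28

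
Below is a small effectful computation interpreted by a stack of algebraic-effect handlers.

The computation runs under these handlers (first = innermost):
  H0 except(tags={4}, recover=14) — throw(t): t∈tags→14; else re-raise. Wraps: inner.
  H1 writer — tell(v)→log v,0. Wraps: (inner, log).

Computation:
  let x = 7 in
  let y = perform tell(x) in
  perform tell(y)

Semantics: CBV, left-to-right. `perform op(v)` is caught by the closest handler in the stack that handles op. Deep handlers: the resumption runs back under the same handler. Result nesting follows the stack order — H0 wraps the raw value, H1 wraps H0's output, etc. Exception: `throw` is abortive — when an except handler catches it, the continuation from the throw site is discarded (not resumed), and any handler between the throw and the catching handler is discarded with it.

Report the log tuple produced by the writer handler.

Evaluation trace:
tell(7) @ H1 ⇒ log+=7
tell(0) @ H1 ⇒ log+=0
H0 returns 0
H1 returns (0, (7, 0))
= (0, (7, 0))

Answer: (7, 0)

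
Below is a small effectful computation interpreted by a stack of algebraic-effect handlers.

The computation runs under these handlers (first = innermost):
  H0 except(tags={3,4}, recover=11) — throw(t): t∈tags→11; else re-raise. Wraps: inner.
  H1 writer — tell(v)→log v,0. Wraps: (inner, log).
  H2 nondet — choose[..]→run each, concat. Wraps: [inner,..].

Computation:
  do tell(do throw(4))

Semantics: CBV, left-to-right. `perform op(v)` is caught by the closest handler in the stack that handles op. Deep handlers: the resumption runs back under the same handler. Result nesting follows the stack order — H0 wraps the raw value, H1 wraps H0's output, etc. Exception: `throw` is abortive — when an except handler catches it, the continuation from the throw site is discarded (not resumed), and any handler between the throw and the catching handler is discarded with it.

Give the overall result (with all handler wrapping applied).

Answer: [(11, ())]

Working:
throw(4) @ H0 caught ⇒ 11
H1 returns (11, ())
H2 returns [(11, ())]
= [(11, ())]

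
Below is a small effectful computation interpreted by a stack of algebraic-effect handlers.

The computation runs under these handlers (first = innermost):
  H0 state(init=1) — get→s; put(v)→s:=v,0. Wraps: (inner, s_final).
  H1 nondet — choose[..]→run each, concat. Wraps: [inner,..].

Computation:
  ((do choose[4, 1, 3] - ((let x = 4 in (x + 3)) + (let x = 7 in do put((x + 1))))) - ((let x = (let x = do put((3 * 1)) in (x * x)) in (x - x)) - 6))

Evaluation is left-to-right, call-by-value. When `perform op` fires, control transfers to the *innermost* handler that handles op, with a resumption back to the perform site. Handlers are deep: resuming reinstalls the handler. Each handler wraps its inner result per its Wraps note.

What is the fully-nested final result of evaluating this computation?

Step-by-step:
choose[4, 1, 3] @ H1
  branch[0] choose=4:
    put(8) @ H0 ⇒ s:=8
    put(3) @ H0 ⇒ s:=3
    H0 returns (3, 3)
    H1 returns [(3, 3)]
  branch[1] choose=1:
    put(8) @ H0 ⇒ s:=8
    put(3) @ H0 ⇒ s:=3
    H0 returns (0, 3)
    H1 returns [(0, 3)]
  branch[2] choose=3:
    put(8) @ H0 ⇒ s:=8
    put(3) @ H0 ⇒ s:=3
    H0 returns (2, 3)
    H1 returns [(2, 3)]
= [(3, 3), (0, 3), (2, 3)]

Answer: [(3, 3), (0, 3), (2, 3)]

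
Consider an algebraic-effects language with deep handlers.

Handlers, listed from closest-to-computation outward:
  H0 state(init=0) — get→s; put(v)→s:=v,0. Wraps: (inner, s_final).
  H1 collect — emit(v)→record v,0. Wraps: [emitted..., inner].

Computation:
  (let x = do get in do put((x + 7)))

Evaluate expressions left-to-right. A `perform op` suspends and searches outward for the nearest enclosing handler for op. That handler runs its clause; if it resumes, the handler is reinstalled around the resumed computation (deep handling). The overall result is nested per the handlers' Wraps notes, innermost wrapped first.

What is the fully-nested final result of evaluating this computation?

Step-by-step:
get @ H0 ⇒ 0
put(7) @ H0 ⇒ s:=7
H0 returns (0, 7)
H1 returns [(0, 7)]
= [(0, 7)]

Answer: [(0, 7)]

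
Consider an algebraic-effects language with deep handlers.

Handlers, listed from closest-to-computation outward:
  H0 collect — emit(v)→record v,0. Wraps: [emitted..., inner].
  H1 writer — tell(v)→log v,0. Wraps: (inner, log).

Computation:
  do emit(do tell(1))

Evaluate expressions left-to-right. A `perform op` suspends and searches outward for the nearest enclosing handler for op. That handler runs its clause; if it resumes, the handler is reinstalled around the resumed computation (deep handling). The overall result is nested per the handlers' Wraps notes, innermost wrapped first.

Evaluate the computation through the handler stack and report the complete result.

Answer: ([0, 0], (1))

Working:
tell(1) @ H1 ⇒ log+=1
emit(0) @ H0 ⇒ out+=0
H0 returns [0, 0]
H1 returns ([0, 0], (1))
= ([0, 0], (1))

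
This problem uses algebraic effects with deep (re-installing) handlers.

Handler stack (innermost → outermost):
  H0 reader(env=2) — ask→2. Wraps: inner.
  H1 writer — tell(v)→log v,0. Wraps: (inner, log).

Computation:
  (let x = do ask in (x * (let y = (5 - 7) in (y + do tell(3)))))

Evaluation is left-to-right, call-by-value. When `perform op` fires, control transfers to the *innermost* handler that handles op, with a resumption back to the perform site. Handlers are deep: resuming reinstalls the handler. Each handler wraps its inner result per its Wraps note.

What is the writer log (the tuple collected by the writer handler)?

Answer: (3)

Evaluation trace:
ask @ H0 ⇒ 2
tell(3) @ H1 ⇒ log+=3
H0 returns -4
H1 returns (-4, (3))
= (-4, (3))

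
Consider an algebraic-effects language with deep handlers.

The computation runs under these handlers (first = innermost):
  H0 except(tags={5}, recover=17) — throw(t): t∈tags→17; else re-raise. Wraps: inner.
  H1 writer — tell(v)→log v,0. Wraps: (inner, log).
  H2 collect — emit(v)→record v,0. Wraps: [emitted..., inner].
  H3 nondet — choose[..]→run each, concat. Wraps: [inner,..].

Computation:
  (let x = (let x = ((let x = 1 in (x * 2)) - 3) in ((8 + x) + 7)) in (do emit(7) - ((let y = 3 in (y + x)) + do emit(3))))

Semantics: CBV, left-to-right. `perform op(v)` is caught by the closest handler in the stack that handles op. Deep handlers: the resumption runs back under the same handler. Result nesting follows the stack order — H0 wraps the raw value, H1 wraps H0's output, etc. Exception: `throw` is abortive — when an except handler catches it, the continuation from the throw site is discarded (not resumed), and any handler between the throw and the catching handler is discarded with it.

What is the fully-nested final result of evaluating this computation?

Evaluation trace:
emit(7) @ H2 ⇒ out+=7
emit(3) @ H2 ⇒ out+=3
H0 returns -17
H1 returns (-17, ())
H2 returns [7, 3, (-17, ())]
H3 returns [[7, 3, (-17, ())]]
= [[7, 3, (-17, ())]]

Answer: [[7, 3, (-17, ())]]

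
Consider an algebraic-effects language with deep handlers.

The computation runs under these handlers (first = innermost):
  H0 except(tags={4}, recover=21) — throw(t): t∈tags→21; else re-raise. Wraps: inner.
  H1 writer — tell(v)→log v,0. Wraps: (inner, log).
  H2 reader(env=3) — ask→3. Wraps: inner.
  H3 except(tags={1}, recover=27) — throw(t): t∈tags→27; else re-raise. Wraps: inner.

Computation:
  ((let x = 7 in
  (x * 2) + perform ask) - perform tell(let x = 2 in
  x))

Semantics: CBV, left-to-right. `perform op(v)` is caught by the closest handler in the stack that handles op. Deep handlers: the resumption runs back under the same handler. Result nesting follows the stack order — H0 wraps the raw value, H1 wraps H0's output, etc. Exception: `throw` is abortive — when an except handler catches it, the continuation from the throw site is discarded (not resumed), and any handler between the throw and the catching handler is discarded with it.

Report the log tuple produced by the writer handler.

Working:
ask @ H2 ⇒ 3
tell(2) @ H1 ⇒ log+=2
H0 returns 17
H1 returns (17, (2))
H2 returns (17, (2))
H3 returns (17, (2))
= (17, (2))

Answer: (2)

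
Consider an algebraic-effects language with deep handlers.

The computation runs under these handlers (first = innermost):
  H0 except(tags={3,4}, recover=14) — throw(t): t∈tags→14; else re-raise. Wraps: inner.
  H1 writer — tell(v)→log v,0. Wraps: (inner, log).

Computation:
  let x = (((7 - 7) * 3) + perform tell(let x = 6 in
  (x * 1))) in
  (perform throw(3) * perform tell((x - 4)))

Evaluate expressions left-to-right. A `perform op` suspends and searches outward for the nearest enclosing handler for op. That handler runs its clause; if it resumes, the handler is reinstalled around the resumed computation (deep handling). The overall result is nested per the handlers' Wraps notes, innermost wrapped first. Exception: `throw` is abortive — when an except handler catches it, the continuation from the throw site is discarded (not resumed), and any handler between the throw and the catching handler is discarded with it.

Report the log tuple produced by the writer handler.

Answer: (6)

Evaluation trace:
tell(6) @ H1 ⇒ log+=6
throw(3) @ H0 caught ⇒ 14
H1 returns (14, (6))
= (14, (6))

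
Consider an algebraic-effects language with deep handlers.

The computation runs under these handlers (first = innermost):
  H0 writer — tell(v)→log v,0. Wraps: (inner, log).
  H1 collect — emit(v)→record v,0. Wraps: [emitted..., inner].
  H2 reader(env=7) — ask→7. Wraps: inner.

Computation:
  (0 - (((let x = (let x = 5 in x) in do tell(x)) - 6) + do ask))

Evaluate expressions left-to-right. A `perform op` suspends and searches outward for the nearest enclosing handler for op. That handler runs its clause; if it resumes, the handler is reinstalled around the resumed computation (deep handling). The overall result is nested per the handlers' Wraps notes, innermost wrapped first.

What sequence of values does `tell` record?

Evaluation trace:
tell(5) @ H0 ⇒ log+=5
ask @ H2 ⇒ 7
H0 returns (-1, (5))
H1 returns [(-1, (5))]
H2 returns [(-1, (5))]
= [(-1, (5))]

Answer: (5)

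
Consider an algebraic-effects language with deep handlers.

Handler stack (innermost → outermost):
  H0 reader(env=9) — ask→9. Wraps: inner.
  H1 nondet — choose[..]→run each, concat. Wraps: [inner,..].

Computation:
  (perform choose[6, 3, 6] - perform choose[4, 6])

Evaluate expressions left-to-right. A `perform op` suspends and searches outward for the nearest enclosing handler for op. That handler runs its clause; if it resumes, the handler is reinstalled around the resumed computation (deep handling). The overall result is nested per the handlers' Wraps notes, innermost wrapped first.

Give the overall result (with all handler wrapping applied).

Answer: [2, 0, -1, -3, 2, 0]

Evaluation trace:
choose[6, 3, 6] @ H1
  branch[0] choose=6:
    choose[4, 6] @ H1
      branch[0] choose=4:
        H0 returns 2
        H1 returns [2]
      branch[1] choose=6:
        H0 returns 0
        H1 returns [0]
  branch[1] choose=3:
    choose[4, 6] @ H1
      branch[0] choose=4:
        H0 returns -1
        H1 returns [-1]
      branch[1] choose=6:
        H0 returns -3
        H1 returns [-3]
  branch[2] choose=6:
    choose[4, 6] @ H1
      branch[0] choose=4:
        H0 returns 2
        H1 returns [2]
      branch[1] choose=6:
        H0 returns 0
        H1 returns [0]
= [2, 0, -1, -3, 2, 0]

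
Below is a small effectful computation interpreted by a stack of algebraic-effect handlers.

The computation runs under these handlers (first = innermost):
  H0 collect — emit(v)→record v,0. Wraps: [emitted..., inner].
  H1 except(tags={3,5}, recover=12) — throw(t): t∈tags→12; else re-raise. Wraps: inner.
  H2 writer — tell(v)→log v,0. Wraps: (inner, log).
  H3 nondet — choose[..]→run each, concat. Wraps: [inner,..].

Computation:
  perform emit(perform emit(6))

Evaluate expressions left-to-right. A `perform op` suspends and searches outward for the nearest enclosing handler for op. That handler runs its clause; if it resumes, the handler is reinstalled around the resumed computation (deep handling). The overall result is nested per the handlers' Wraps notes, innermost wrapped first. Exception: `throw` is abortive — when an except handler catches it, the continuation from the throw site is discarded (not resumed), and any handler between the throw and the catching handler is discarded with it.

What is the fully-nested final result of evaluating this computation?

Step-by-step:
emit(6) @ H0 ⇒ out+=6
emit(0) @ H0 ⇒ out+=0
H0 returns [6, 0, 0]
H1 returns [6, 0, 0]
H2 returns ([6, 0, 0], ())
H3 returns [([6, 0, 0], ())]
= [([6, 0, 0], ())]

Answer: [([6, 0, 0], ())]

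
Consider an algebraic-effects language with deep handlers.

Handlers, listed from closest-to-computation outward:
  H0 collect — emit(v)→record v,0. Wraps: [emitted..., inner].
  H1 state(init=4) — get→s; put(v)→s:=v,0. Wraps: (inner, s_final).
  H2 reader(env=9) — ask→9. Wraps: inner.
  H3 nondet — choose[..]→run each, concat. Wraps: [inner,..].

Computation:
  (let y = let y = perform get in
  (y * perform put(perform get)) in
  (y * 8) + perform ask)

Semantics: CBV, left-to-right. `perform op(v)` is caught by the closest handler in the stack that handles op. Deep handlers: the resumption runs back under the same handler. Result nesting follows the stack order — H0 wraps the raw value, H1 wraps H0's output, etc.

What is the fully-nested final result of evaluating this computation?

Answer: [([9], 4)]

Working:
get @ H1 ⇒ 4
get @ H1 ⇒ 4
put(4) @ H1 ⇒ s:=4
ask @ H2 ⇒ 9
H0 returns [9]
H1 returns ([9], 4)
H2 returns ([9], 4)
H3 returns [([9], 4)]
= [([9], 4)]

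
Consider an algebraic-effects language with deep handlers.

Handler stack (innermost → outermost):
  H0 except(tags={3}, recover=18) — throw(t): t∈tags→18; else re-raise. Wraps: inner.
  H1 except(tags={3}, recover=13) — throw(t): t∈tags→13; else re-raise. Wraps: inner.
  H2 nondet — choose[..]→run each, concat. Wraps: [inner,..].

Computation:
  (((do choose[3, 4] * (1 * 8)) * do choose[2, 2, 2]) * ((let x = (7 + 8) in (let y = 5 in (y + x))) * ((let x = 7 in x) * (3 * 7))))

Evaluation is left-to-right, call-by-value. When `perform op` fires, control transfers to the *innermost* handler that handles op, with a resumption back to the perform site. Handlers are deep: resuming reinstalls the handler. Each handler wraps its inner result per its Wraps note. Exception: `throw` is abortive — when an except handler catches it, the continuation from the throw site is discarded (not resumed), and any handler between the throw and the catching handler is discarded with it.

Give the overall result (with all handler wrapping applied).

Answer: [141120, 141120, 141120, 188160, 188160, 188160]

Evaluation trace:
choose[3, 4] @ H2
  branch[0] choose=3:
    choose[2, 2, 2] @ H2
      branch[0] choose=2:
        H0 returns 141120
        H1 returns 141120
        H2 returns [141120]
      branch[1] choose=2:
        H0 returns 141120
        H1 returns 141120
        H2 returns [141120]
      branch[2] choose=2:
        H0 returns 141120
        H1 returns 141120
        H2 returns [141120]
  branch[1] choose=4:
    choose[2, 2, 2] @ H2
      branch[0] choose=2:
        H0 returns 188160
        H1 returns 188160
        H2 returns [188160]
      branch[1] choose=2:
        H0 returns 188160
        H1 returns 188160
        H2 returns [188160]
      branch[2] choose=2:
        H0 returns 188160
        H1 returns 188160
        H2 returns [188160]
= [141120, 141120, 141120, 188160, 188160, 188160]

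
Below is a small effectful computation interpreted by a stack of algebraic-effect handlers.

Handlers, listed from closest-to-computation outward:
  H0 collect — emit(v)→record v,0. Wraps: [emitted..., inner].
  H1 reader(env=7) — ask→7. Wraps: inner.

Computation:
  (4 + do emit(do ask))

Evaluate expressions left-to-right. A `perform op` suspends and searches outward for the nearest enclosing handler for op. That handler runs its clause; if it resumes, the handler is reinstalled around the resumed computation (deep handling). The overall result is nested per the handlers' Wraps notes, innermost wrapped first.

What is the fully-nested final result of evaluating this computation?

Step-by-step:
ask @ H1 ⇒ 7
emit(7) @ H0 ⇒ out+=7
H0 returns [7, 4]
H1 returns [7, 4]
= [7, 4]

Answer: [7, 4]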